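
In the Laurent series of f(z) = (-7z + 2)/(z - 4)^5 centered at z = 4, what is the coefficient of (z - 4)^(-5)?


Step 1: Write the numerator in powers of (z - 4): -7z + 2 = -7(z - 4) + (-7*4 + 2) = -7(z - 4) - 26
Step 2: Divide by (z - 4)^5: f(z) = -26(z - 4)^(-5) - 7(z - 4)^(-4)
Step 3: This finite sum is the Laurent series of f about z = 4.
Step 4: Coefficient of (z - 4)^(-5) = -7*4 + 2 = -26

-26


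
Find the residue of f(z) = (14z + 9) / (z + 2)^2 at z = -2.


Step 1: Pole of order 2 at z = -2
Step 2: Res = lim d/dz [(z + 2)^2 * f(z)] as z -> -2
Step 3: (z + 2)^2 * f(z) = 14z + 9
Step 4: d/dz[14z + 9] = 14

14


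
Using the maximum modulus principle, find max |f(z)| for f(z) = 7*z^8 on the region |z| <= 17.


Step 1: On |z| = 17, |f(z)| = 7 * |z|^8 = 7 * 17^8
Step 2: By maximum modulus principle, maximum is on boundary.
Step 3: Maximum = 7 * 6975757441 = 48830302087

48830302087


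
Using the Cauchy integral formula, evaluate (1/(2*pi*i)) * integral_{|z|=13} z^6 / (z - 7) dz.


Step 1: f(z) = z^6, a = 7 is inside |z| = 13
Step 2: By Cauchy integral formula: (1/(2pi*i)) * integral = f(a)
Step 3: f(7) = 7^6 = 117649

117649


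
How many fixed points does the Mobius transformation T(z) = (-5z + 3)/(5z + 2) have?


Step 1: Fixed points satisfy T(z) = z
Step 2: 5z^2 + 7z - 3 = 0
Step 3: Discriminant = 7^2 - 4*5*(-3) = 109
Step 4: Number of fixed points = 2

2


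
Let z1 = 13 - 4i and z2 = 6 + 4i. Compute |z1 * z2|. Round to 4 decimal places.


Step 1: |z1| = sqrt(13^2 + (-4)^2) = sqrt(185)
Step 2: |z2| = sqrt(6^2 + 4^2) = sqrt(52)
Step 3: |z1*z2| = |z1|*|z2| = sqrt(185) * sqrt(52) = sqrt(185 * 52) = sqrt(9620)
Step 4: = 98.0816

98.0816


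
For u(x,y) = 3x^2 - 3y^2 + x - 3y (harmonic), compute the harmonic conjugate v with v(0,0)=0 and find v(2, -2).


Step 1: v_x = -u_y = 6y + 3
Step 2: v_y = u_x = 6x + 1
Step 3: v = 6xy + 3x + y + C
Step 4: v(0,0) = 0 => C = 0
Step 5: v(2, -2) = -20

-20


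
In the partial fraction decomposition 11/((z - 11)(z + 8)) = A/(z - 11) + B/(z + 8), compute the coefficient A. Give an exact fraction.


Step 1: Multiply both sides by (z - 11) and set z = 11
Step 2: A = 11 / (11 + 8)
Step 3: A = 11 / 19
Step 4: A = 11/19

11/19


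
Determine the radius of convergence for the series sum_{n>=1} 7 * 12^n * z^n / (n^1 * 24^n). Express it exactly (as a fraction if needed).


Step 1: General term a_n = 7 * 12^n / (n^1 * 24^n)
Step 2: By the root test, |a_n|^(1/n) = 7^(1/n) * 12 / (n^(1/n) * 24) -> 12/24 as n -> infinity (since 7^(1/n) -> 1 and n^(1/n) -> 1)
Step 3: R = 1/lim|a_n|^(1/n) = 24/12 = 2

2


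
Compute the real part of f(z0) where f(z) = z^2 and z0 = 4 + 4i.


Step 1: z0 = 4 + 4i
Step 2: z0^2 = 4^2 - 4^2 + 32i
Step 3: real part = 16 - 16 = 0

0


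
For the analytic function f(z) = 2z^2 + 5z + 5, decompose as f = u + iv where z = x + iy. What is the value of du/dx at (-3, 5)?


Step 1: f(z) = 2(x+iy)^2 + 5(x+iy) + 5
Step 2: u = 2(x^2 - y^2) + 5x + 5
Step 3: u_x = 4x + 5
Step 4: At (-3, 5): u_x = -12 + 5 = -7

-7


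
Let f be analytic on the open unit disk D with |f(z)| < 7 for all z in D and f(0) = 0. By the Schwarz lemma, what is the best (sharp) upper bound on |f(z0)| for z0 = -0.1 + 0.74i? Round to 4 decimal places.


Step 1: g = f/7 maps D -> D with g(0) = 0, so by the Schwarz lemma |g(z)| <= |z|, i.e. |f(z)| <= 7|z|; this is sharp (f(z) = 7z).
Step 2: |z0|^2 = (-0.1)^2 + 0.74^2 = 0.5576
Step 3: |z0| = sqrt(0.5576) = 0.746726
Step 4: Best bound = 7 * |z0| = 7 * 0.746726 = 5.2271

5.2271


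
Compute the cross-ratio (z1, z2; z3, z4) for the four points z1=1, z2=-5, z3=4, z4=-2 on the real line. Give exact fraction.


Step 1: (z1-z3)(z2-z4) = (-3) * (-3) = 9
Step 2: (z1-z4)(z2-z3) = 3 * (-9) = -27
Step 3: Cross-ratio = -9/27 = -1/3

-1/3


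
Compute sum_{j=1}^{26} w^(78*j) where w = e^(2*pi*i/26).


Step 1: The sum sum_{j=1}^{n} w^(k*j) equals n if n | k, else 0.
Step 2: Here n = 26, k = 78
Step 3: Does n divide k? 26 | 78 -> True
Step 4: Sum = 26

26


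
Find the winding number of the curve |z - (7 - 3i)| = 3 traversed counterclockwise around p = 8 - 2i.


Step 1: Center c = (7, -3), radius = 3
Step 2: |p - c|^2 = 1^2 + 1^2 = 2
Step 3: r^2 = 9
Step 4: |p-c| < r so winding number = 1

1


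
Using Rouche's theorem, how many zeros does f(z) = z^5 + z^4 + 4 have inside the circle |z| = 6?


Step 1: On |z| = 6 the three terms have sizes |z^5| = 6^5 = 7776, |z^4| = 6^4 = 1296, |4| = 4
Step 2: The dominant term is g(z) = z^5; let h(z) = z^4 + 4 so f = g + h
Step 3: On |z| = 6: |g| = 7776 and |h| <= 1296 + 4 = 1300
Step 4: Since 7776 > 1300, |h| < |g| on |z| = 6, so by Rouche f has the same number of zeros as g inside |z| < 6
Step 5: g(z) = z^5 has 5 zeros (all at the origin) inside |z| < 6. Answer = 5

5


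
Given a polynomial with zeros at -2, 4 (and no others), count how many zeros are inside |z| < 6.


Step 1: Check each root:
  z = -2: |-2| = 2 < 6
  z = 4: |4| = 4 < 6
Step 2: Count = 2

2


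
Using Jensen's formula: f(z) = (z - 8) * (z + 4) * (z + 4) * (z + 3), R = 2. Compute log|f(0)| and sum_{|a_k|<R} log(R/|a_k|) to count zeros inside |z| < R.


Jensen's formula: (1/2pi)*integral log|f(Re^it)|dt = log|f(0)| + sum_{|a_k|<R} log(R/|a_k|)
Step 1: f(0) = (-8) * 4 * 4 * 3 = -384
Step 2: log|f(0)| = log|8| + log|-4| + log|-4| + log|-3| = 5.9506
Step 3: Zeros inside |z| < 2: none
Step 4: Jensen sum = (empty sum) = 0
Step 5: n(R) = number of terms in the Jensen sum = count of zeros inside |z| < 2 = 0

0


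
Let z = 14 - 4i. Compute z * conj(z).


Step 1: conj(z) = 14 + 4i
Step 2: z * conj(z) = 14^2 + (-4)^2
Step 3: = 196 + 16 = 212

212


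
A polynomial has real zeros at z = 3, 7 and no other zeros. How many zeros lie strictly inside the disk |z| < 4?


Step 1: Check each root:
  z = 3: |3| = 3 < 4
  z = 7: |7| = 7 >= 4
Step 2: Count = 1

1


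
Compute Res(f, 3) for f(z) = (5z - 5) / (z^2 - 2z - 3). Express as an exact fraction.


Step 1: Q(z) = z^2 - 2z - 3 = (z - 3)(z + 1)
Step 2: Q'(z) = 2z - 2
Step 3: Q'(3) = 4, P(3) = 10
Step 4: Res = P(3)/Q'(3) = 10/4 = 5/2

5/2


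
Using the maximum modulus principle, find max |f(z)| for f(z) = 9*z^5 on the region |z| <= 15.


Step 1: On |z| = 15, |f(z)| = 9 * |z|^5 = 9 * 15^5
Step 2: By maximum modulus principle, maximum is on boundary.
Step 3: Maximum = 9 * 759375 = 6834375

6834375


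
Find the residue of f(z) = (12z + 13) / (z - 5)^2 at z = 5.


Step 1: Pole of order 2 at z = 5
Step 2: Res = lim d/dz [(z - 5)^2 * f(z)] as z -> 5
Step 3: (z - 5)^2 * f(z) = 12z + 13
Step 4: d/dz[12z + 13] = 12

12


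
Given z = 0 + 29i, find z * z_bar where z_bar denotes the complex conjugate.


Step 1: conj(z) = 0 - 29i
Step 2: z * conj(z) = 0^2 + 29^2
Step 3: = 0 + 841 = 841

841


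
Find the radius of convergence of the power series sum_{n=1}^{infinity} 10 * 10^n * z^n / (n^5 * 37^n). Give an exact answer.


Step 1: General term a_n = 10 * 10^n / (n^5 * 37^n)
Step 2: By the root test, |a_n|^(1/n) = 10^(1/n) * 10 / (n^(5/n) * 37) -> 10/37 as n -> infinity (since 10^(1/n) -> 1 and n^(5/n) -> 1)
Step 3: R = 1/lim|a_n|^(1/n) = 37/10

37/10


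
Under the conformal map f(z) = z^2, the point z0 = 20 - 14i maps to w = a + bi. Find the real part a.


Step 1: z0 = 20 - 14i
Step 2: z0^2 = 20^2 - (-14)^2 - 560i
Step 3: real part = 400 - 196 = 204

204


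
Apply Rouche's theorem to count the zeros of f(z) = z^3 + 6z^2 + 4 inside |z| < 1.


Step 1: On |z| = 1 the three terms have sizes |z^3| = 1^3 = 1, |6z^2| = 6*1^2 = 6, |4| = 4
Step 2: The dominant term is g(z) = 6z^2; let h(z) = z^3 + 4 so f = g + h
Step 3: On |z| = 1: |g| = 6 and |h| <= 1 + 4 = 5
Step 4: Since 6 > 5, |h| < |g| on |z| = 1, so by Rouche f has the same number of zeros as g inside |z| < 1
Step 5: g(z) = 6z^2 has 2 zeros (at the origin, multiplicity 2) inside |z| < 1. Answer = 2

2


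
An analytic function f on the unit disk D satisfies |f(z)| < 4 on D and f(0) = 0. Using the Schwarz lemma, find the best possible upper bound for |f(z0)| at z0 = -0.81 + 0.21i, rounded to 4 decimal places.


Step 1: g = f/4 maps D -> D with g(0) = 0, so by the Schwarz lemma |g(z)| <= |z|, i.e. |f(z)| <= 4|z|; this is sharp (f(z) = 4z).
Step 2: |z0|^2 = (-0.81)^2 + 0.21^2 = 0.7002
Step 3: |z0| = sqrt(0.7002) = 0.83678
Step 4: Best bound = 4 * |z0| = 4 * 0.83678 = 3.3471

3.3471


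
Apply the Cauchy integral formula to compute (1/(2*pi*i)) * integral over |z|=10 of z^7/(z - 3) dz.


Step 1: f(z) = z^7, a = 3 is inside |z| = 10
Step 2: By Cauchy integral formula: (1/(2pi*i)) * integral = f(a)
Step 3: f(3) = 3^7 = 2187

2187


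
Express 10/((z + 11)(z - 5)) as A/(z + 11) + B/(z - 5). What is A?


Step 1: Multiply both sides by (z + 11) and set z = -11
Step 2: A = 10 / (-11 - 5)
Step 3: A = 10 / (-16)
Step 4: A = -5/8

-5/8


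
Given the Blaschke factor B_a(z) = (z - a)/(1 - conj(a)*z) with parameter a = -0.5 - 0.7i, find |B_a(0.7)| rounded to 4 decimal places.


Step 1: Numerator z0 - a = 0.7 - (-0.5 - 0.7i) = 1.2 + 0.7i
Step 2: Denominator 1 - conj(a)*z0 = 1 - (-0.5 + 0.7i)*0.7 = 1.35 - 0.49i
Step 3: |z0 - a|^2 = 1.2^2 + 0.7^2 = 1.93; |1 - conj(a)*z0|^2 = 1.35^2 + (-0.49)^2 = 2.0626
Step 4: |B_a(0.7)| = sqrt(1.93 / 2.0626) = sqrt(0.935712)
Step 5: = 0.9673

0.9673


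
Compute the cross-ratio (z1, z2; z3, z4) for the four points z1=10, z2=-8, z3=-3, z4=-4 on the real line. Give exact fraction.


Step 1: (z1-z3)(z2-z4) = 13 * (-4) = -52
Step 2: (z1-z4)(z2-z3) = 14 * (-5) = -70
Step 3: Cross-ratio = 52/70 = 26/35

26/35


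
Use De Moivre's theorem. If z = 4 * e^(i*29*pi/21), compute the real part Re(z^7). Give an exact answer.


Step 1: By De Moivre's theorem, z^7 = 4^7 * e^(i*7*29*pi/21) = 16384 * (cos(29*pi/3) + i*sin(29*pi/3))
Step 2: |z|^7 = 4^7 = 16384
Step 3: Reduce the angle mod 2*pi: 29*pi/3 - 8*pi = 5*pi/3
Step 4: cos(5*pi/3) = 1/2
Step 5: Re(z^7) = 16384 * 1/2 = 8192

8192


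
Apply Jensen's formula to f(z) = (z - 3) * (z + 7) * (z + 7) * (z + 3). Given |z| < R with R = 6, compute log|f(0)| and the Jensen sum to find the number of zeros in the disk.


Jensen's formula: (1/2pi)*integral log|f(Re^it)|dt = log|f(0)| + sum_{|a_k|<R} log(R/|a_k|)
Step 1: f(0) = (-3) * 7 * 7 * 3 = -441
Step 2: log|f(0)| = log|3| + log|-7| + log|-7| + log|-3| = 6.089
Step 3: Zeros inside |z| < 6: 3, -3
Step 4: Jensen sum = log(6/3) + log(6/3) = 1.3863
Step 5: n(R) = number of terms in the Jensen sum = count of zeros inside |z| < 6 = 2

2


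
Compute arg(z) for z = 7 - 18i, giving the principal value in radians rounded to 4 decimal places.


Step 1: z = 7 - 18i
Step 2: arg(z) = atan2(-18, 7)
Step 3: arg(z) = -1.1999

-1.1999


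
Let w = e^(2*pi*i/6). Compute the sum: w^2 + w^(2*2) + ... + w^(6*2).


Step 1: The sum sum_{j=1}^{n} w^(k*j) equals n if n | k, else 0.
Step 2: Here n = 6, k = 2
Step 3: Does n divide k? 6 | 2 -> False
Step 4: Sum = 0

0


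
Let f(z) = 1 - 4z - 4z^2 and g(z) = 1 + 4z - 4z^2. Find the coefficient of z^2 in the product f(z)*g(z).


Step 1: z^2 term in f*g comes from: (1)*(-4z^2) + (-4z)*(4z) + (-4z^2)*(1)
Step 2: = -4 - 16 - 4
Step 3: = -24

-24


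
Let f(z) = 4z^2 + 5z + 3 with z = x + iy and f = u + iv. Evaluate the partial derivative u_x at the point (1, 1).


Step 1: f(z) = 4(x+iy)^2 + 5(x+iy) + 3
Step 2: u = 4(x^2 - y^2) + 5x + 3
Step 3: u_x = 8x + 5
Step 4: At (1, 1): u_x = 8 + 5 = 13

13


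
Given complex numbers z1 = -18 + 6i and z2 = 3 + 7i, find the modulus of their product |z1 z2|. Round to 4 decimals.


Step 1: |z1| = sqrt((-18)^2 + 6^2) = sqrt(360)
Step 2: |z2| = sqrt(3^2 + 7^2) = sqrt(58)
Step 3: |z1*z2| = |z1|*|z2| = sqrt(360) * sqrt(58) = sqrt(360 * 58) = sqrt(20880)
Step 4: = 144.4991

144.4991


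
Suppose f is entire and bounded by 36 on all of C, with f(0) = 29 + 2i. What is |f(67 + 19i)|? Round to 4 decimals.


Step 1: By Liouville's theorem, a bounded entire function is constant.
Step 2: f(z) = f(0) = 29 + 2i for all z.
Step 3: |f(w)| = |29 + 2i| = sqrt(841 + 4)
Step 4: = 29.0689

29.0689


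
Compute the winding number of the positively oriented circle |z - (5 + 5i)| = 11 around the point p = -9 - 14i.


Step 1: Center c = (5, 5), radius = 11
Step 2: |p - c|^2 = (-14)^2 + (-19)^2 = 557
Step 3: r^2 = 121
Step 4: |p-c| > r so winding number = 0

0


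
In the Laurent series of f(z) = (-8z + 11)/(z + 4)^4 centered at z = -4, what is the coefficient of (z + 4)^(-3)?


Step 1: Write the numerator in powers of (z + 4): -8z + 11 = -8(z + 4) + (-8*(-4) + 11) = -8(z + 4) + 43
Step 2: Divide by (z + 4)^4: f(z) = 43(z + 4)^(-4) - 8(z + 4)^(-3)
Step 3: This finite sum is the Laurent series of f about z = -4.
Step 4: Coefficient of (z + 4)^(-3) = coefficient of (z + 4) in the re-centred numerator = -8

-8


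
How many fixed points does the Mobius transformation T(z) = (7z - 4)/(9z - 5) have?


Step 1: Fixed points satisfy T(z) = z
Step 2: 9z^2 - 12z + 4 = 0
Step 3: Discriminant = (-12)^2 - 4*9*4 = 0
Step 4: Number of fixed points = 1

1


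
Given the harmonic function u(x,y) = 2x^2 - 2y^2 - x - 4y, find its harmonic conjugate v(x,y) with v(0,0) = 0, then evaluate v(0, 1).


Step 1: v_x = -u_y = 4y + 4
Step 2: v_y = u_x = 4x - 1
Step 3: v = 4xy + 4x - y + C
Step 4: v(0,0) = 0 => C = 0
Step 5: v(0, 1) = -1

-1


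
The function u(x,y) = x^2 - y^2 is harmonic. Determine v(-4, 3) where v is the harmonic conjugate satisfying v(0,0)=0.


Step 1: v_x = -u_y = 2y + 0
Step 2: v_y = u_x = 2x + 0
Step 3: v = 2xy + C
Step 4: v(0,0) = 0 => C = 0
Step 5: v(-4, 3) = -24

-24


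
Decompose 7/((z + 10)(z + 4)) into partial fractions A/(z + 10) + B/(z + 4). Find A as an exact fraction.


Step 1: Multiply both sides by (z + 10) and set z = -10
Step 2: A = 7 / (-10 + 4)
Step 3: A = 7 / (-6)
Step 4: A = -7/6

-7/6


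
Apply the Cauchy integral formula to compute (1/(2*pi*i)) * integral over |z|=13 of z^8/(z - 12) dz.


Step 1: f(z) = z^8, a = 12 is inside |z| = 13
Step 2: By Cauchy integral formula: (1/(2pi*i)) * integral = f(a)
Step 3: f(12) = 12^8 = 429981696

429981696


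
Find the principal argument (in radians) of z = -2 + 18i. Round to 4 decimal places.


Step 1: z = -2 + 18i
Step 2: arg(z) = atan2(18, -2)
Step 3: arg(z) = 1.6815

1.6815


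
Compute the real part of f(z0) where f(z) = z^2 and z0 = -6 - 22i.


Step 1: z0 = -6 - 22i
Step 2: z0^2 = (-6)^2 - (-22)^2 + 264i
Step 3: real part = 36 - 484 = -448

-448


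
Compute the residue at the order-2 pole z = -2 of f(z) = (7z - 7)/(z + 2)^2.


Step 1: Pole of order 2 at z = -2
Step 2: Res = lim d/dz [(z + 2)^2 * f(z)] as z -> -2
Step 3: (z + 2)^2 * f(z) = 7z - 7
Step 4: d/dz[7z - 7] = 7

7


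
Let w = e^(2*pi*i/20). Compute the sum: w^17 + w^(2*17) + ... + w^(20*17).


Step 1: The sum sum_{j=1}^{n} w^(k*j) equals n if n | k, else 0.
Step 2: Here n = 20, k = 17
Step 3: Does n divide k? 20 | 17 -> False
Step 4: Sum = 0

0


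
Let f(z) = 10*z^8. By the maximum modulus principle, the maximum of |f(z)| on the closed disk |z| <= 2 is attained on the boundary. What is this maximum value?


Step 1: On |z| = 2, |f(z)| = 10 * |z|^8 = 10 * 2^8
Step 2: By maximum modulus principle, maximum is on boundary.
Step 3: Maximum = 10 * 256 = 2560

2560


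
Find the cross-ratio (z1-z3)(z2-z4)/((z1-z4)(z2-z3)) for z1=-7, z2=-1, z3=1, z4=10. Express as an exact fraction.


Step 1: (z1-z3)(z2-z4) = (-8) * (-11) = 88
Step 2: (z1-z4)(z2-z3) = (-17) * (-2) = 34
Step 3: Cross-ratio = 88/34 = 44/17

44/17


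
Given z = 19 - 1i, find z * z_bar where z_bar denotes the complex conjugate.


Step 1: conj(z) = 19 + 1i
Step 2: z * conj(z) = 19^2 + (-1)^2
Step 3: = 361 + 1 = 362

362


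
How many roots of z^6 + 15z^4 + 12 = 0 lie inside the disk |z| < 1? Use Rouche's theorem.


Step 1: On |z| = 1 the three terms have sizes |z^6| = 1^6 = 1, |15z^4| = 15*1^4 = 15, |12| = 12
Step 2: The dominant term is g(z) = 15z^4; let h(z) = z^6 + 12 so f = g + h
Step 3: On |z| = 1: |g| = 15 and |h| <= 1 + 12 = 13
Step 4: Since 15 > 13, |h| < |g| on |z| = 1, so by Rouche f has the same number of zeros as g inside |z| < 1
Step 5: g(z) = 15z^4 has 4 zeros (at the origin, multiplicity 4) inside |z| < 1. Answer = 4

4


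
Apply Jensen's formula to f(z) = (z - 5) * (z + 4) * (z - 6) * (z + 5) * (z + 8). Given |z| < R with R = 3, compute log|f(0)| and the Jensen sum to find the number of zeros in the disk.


Jensen's formula: (1/2pi)*integral log|f(Re^it)|dt = log|f(0)| + sum_{|a_k|<R} log(R/|a_k|)
Step 1: f(0) = (-5) * 4 * (-6) * 5 * 8 = 4800
Step 2: log|f(0)| = log|5| + log|-4| + log|6| + log|-5| + log|-8| = 8.4764
Step 3: Zeros inside |z| < 3: none
Step 4: Jensen sum = (empty sum) = 0
Step 5: n(R) = number of terms in the Jensen sum = count of zeros inside |z| < 3 = 0

0


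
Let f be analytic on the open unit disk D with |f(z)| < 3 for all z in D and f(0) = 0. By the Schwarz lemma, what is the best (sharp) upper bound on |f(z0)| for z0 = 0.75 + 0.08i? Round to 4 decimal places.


Step 1: g = f/3 maps D -> D with g(0) = 0, so by the Schwarz lemma |g(z)| <= |z|, i.e. |f(z)| <= 3|z|; this is sharp (f(z) = 3z).
Step 2: |z0|^2 = 0.75^2 + 0.08^2 = 0.5689
Step 3: |z0| = sqrt(0.5689) = 0.754255
Step 4: Best bound = 3 * |z0| = 3 * 0.754255 = 2.2628

2.2628


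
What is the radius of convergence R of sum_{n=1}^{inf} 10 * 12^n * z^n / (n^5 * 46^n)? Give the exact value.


Step 1: General term a_n = 10 * 12^n / (n^5 * 46^n)
Step 2: By the root test, |a_n|^(1/n) = 10^(1/n) * 12 / (n^(5/n) * 46) -> 12/46 as n -> infinity (since 10^(1/n) -> 1 and n^(5/n) -> 1)
Step 3: R = 1/lim|a_n|^(1/n) = 46/12 = 23/6

23/6


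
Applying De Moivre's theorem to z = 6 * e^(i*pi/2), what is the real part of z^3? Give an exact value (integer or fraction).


Step 1: By De Moivre's theorem, z^3 = 6^3 * e^(i*3*pi/2) = 216 * (cos(3*pi/2) + i*sin(3*pi/2))
Step 2: |z|^3 = 6^3 = 216
Step 3: The angle 3*pi/2 already lies in [0, 2*pi)
Step 4: cos(3*pi/2) = 0
Step 5: Re(z^3) = 216 * 0 = 0

0


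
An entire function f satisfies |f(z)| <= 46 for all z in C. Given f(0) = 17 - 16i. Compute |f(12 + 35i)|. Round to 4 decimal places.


Step 1: By Liouville's theorem, a bounded entire function is constant.
Step 2: f(z) = f(0) = 17 - 16i for all z.
Step 3: |f(w)| = |17 - 16i| = sqrt(289 + 256)
Step 4: = 23.3452

23.3452


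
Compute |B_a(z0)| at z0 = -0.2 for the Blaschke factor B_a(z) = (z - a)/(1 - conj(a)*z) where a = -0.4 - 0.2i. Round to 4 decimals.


Step 1: Numerator z0 - a = -0.2 - (-0.4 - 0.2i) = 0.2 + 0.2i
Step 2: Denominator 1 - conj(a)*z0 = 1 - (-0.4 + 0.2i)*(-0.2) = 0.92 + 0.04i
Step 3: |z0 - a|^2 = 0.2^2 + 0.2^2 = 0.08; |1 - conj(a)*z0|^2 = 0.92^2 + 0.04^2 = 0.848
Step 4: |B_a(-0.2)| = sqrt(0.08 / 0.848) = sqrt(0.09434)
Step 5: = 0.3071

0.3071


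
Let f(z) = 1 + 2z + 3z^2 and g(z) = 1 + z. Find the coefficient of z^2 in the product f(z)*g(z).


Step 1: z^2 term in f*g comes from: (1)*(0) + (2z)*(z) + (3z^2)*(1)
Step 2: = 0 + 2 + 3
Step 3: = 5

5


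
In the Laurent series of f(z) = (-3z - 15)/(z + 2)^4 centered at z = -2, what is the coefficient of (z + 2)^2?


Step 1: Write the numerator in powers of (z + 2): -3z - 15 = -3(z + 2) + (-3*(-2) - 15) = -3(z + 2) - 9
Step 2: Divide by (z + 2)^4: f(z) = -9(z + 2)^(-4) - 3(z + 2)^(-3)
Step 3: This finite sum is the Laurent series of f about z = -2.
Step 4: Only the powers -4 and -3 appear, so the coefficient of (z + 2)^2 = 0

0


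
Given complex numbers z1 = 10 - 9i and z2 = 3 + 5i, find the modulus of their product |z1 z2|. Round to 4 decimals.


Step 1: |z1| = sqrt(10^2 + (-9)^2) = sqrt(181)
Step 2: |z2| = sqrt(3^2 + 5^2) = sqrt(34)
Step 3: |z1*z2| = |z1|*|z2| = sqrt(181) * sqrt(34) = sqrt(181 * 34) = sqrt(6154)
Step 4: = 78.4474

78.4474


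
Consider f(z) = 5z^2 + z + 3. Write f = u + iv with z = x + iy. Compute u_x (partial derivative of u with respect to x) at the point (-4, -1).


Step 1: f(z) = 5(x+iy)^2 + (x+iy) + 3
Step 2: u = 5(x^2 - y^2) + x + 3
Step 3: u_x = 10x + 1
Step 4: At (-4, -1): u_x = -40 + 1 = -39

-39


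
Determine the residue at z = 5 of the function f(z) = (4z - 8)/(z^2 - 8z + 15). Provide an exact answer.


Step 1: Q(z) = z^2 - 8z + 15 = (z - 5)(z - 3)
Step 2: Q'(z) = 2z - 8
Step 3: Q'(5) = 2, P(5) = 12
Step 4: Res = P(5)/Q'(5) = 12/2 = 6

6


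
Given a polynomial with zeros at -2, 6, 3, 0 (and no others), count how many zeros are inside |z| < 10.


Step 1: Check each root:
  z = -2: |-2| = 2 < 10
  z = 6: |6| = 6 < 10
  z = 3: |3| = 3 < 10
  z = 0: |0| = 0 < 10
Step 2: Count = 4

4


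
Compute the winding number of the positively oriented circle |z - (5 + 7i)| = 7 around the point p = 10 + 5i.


Step 1: Center c = (5, 7), radius = 7
Step 2: |p - c|^2 = 5^2 + (-2)^2 = 29
Step 3: r^2 = 49
Step 4: |p-c| < r so winding number = 1

1


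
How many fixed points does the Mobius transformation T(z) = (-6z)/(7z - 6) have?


Step 1: Fixed points satisfy T(z) = z
Step 2: 7z^2 = 0
Step 3: Discriminant = 0^2 - 4*7*0 = 0
Step 4: Number of fixed points = 1

1


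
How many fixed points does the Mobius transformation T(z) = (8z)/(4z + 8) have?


Step 1: Fixed points satisfy T(z) = z
Step 2: 4z^2 = 0
Step 3: Discriminant = 0^2 - 4*4*0 = 0
Step 4: Number of fixed points = 1

1


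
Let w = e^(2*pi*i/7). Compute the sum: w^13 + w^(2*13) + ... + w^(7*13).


Step 1: The sum sum_{j=1}^{n} w^(k*j) equals n if n | k, else 0.
Step 2: Here n = 7, k = 13
Step 3: Does n divide k? 7 | 13 -> False
Step 4: Sum = 0

0


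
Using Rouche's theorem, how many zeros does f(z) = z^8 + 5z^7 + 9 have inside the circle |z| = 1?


Step 1: On |z| = 1 the three terms have sizes |z^8| = 1^8 = 1, |5z^7| = 5*1^7 = 5, |9| = 9
Step 2: The dominant term is g(z) = 9; let h(z) = z^8 + 5z^7 so f = g + h
Step 3: On |z| = 1: |g| = 9 and |h| <= 1 + 5 = 6
Step 4: Since 9 > 6, |h| < |g| on |z| = 1, so by Rouche f has the same number of zeros as g inside |z| < 1
Step 5: g(z) = 9 is a nonzero constant with no zeros inside |z| < 1. Answer = 0

0


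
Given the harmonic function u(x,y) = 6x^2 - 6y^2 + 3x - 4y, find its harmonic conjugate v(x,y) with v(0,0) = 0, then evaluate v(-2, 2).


Step 1: v_x = -u_y = 12y + 4
Step 2: v_y = u_x = 12x + 3
Step 3: v = 12xy + 4x + 3y + C
Step 4: v(0,0) = 0 => C = 0
Step 5: v(-2, 2) = -50

-50


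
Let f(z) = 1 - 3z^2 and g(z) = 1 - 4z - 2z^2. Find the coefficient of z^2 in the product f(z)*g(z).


Step 1: z^2 term in f*g comes from: (1)*(-2z^2) + (0)*(-4z) + (-3z^2)*(1)
Step 2: = -2 + 0 - 3
Step 3: = -5

-5


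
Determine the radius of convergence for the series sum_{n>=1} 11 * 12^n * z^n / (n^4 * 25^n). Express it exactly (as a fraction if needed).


Step 1: General term a_n = 11 * 12^n / (n^4 * 25^n)
Step 2: By the root test, |a_n|^(1/n) = 11^(1/n) * 12 / (n^(4/n) * 25) -> 12/25 as n -> infinity (since 11^(1/n) -> 1 and n^(4/n) -> 1)
Step 3: R = 1/lim|a_n|^(1/n) = 25/12

25/12


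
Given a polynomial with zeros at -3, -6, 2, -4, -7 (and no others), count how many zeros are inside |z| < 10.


Step 1: Check each root:
  z = -3: |-3| = 3 < 10
  z = -6: |-6| = 6 < 10
  z = 2: |2| = 2 < 10
  z = -4: |-4| = 4 < 10
  z = -7: |-7| = 7 < 10
Step 2: Count = 5

5


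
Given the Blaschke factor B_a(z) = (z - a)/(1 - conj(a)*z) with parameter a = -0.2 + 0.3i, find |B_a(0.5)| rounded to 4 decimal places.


Step 1: Numerator z0 - a = 0.5 - (-0.2 + 0.3i) = 0.7 - 0.3i
Step 2: Denominator 1 - conj(a)*z0 = 1 - (-0.2 - 0.3i)*0.5 = 1.1 + 0.15i
Step 3: |z0 - a|^2 = 0.7^2 + (-0.3)^2 = 0.58; |1 - conj(a)*z0|^2 = 1.1^2 + 0.15^2 = 1.2325
Step 4: |B_a(0.5)| = sqrt(0.58 / 1.2325) = sqrt(0.470588)
Step 5: = 0.686

0.686


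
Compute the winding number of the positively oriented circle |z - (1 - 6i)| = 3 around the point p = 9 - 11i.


Step 1: Center c = (1, -6), radius = 3
Step 2: |p - c|^2 = 8^2 + (-5)^2 = 89
Step 3: r^2 = 9
Step 4: |p-c| > r so winding number = 0

0


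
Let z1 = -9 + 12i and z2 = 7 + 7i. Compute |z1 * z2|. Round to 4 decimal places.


Step 1: |z1| = sqrt((-9)^2 + 12^2) = sqrt(225)
Step 2: |z2| = sqrt(7^2 + 7^2) = sqrt(98)
Step 3: |z1*z2| = |z1|*|z2| = sqrt(225) * sqrt(98) = sqrt(225 * 98) = sqrt(22050)
Step 4: = 148.4924

148.4924


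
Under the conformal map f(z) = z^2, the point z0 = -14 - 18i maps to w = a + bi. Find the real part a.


Step 1: z0 = -14 - 18i
Step 2: z0^2 = (-14)^2 - (-18)^2 + 504i
Step 3: real part = 196 - 324 = -128

-128


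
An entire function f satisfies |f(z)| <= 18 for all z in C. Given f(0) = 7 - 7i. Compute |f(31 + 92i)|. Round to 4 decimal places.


Step 1: By Liouville's theorem, a bounded entire function is constant.
Step 2: f(z) = f(0) = 7 - 7i for all z.
Step 3: |f(w)| = |7 - 7i| = sqrt(49 + 49)
Step 4: = 9.8995

9.8995


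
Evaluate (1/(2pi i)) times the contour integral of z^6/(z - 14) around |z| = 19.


Step 1: f(z) = z^6, a = 14 is inside |z| = 19
Step 2: By Cauchy integral formula: (1/(2pi*i)) * integral = f(a)
Step 3: f(14) = 14^6 = 7529536

7529536


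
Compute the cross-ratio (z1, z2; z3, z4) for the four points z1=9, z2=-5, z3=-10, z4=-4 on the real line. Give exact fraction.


Step 1: (z1-z3)(z2-z4) = 19 * (-1) = -19
Step 2: (z1-z4)(z2-z3) = 13 * 5 = 65
Step 3: Cross-ratio = -19/65 = -19/65

-19/65


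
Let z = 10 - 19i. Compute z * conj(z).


Step 1: conj(z) = 10 + 19i
Step 2: z * conj(z) = 10^2 + (-19)^2
Step 3: = 100 + 361 = 461

461


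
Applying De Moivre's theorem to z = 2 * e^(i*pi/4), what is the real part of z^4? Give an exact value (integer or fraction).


Step 1: By De Moivre's theorem, z^4 = 2^4 * e^(i*4*pi/4) = 16 * (cos(pi) + i*sin(pi))
Step 2: |z|^4 = 2^4 = 16
Step 3: The angle pi already lies in [0, 2*pi)
Step 4: cos(pi) = -1
Step 5: Re(z^4) = 16 * (-1) = -16

-16


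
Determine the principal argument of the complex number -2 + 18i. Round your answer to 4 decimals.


Step 1: z = -2 + 18i
Step 2: arg(z) = atan2(18, -2)
Step 3: arg(z) = 1.6815

1.6815


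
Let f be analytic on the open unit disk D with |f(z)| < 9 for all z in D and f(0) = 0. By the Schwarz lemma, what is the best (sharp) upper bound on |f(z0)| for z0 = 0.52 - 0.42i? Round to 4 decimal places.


Step 1: g = f/9 maps D -> D with g(0) = 0, so by the Schwarz lemma |g(z)| <= |z|, i.e. |f(z)| <= 9|z|; this is sharp (f(z) = 9z).
Step 2: |z0|^2 = 0.52^2 + (-0.42)^2 = 0.4468
Step 3: |z0| = sqrt(0.4468) = 0.668431
Step 4: Best bound = 9 * |z0| = 9 * 0.668431 = 6.0159

6.0159


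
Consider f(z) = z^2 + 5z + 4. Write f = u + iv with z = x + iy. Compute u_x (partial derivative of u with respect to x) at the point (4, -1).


Step 1: f(z) = (x+iy)^2 + 5(x+iy) + 4
Step 2: u = (x^2 - y^2) + 5x + 4
Step 3: u_x = 2x + 5
Step 4: At (4, -1): u_x = 8 + 5 = 13

13


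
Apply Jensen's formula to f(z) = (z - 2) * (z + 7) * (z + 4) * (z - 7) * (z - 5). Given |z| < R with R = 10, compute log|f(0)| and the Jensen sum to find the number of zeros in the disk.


Jensen's formula: (1/2pi)*integral log|f(Re^it)|dt = log|f(0)| + sum_{|a_k|<R} log(R/|a_k|)
Step 1: f(0) = (-2) * 7 * 4 * (-7) * (-5) = -1960
Step 2: log|f(0)| = log|2| + log|-7| + log|-4| + log|7| + log|5| = 7.5807
Step 3: Zeros inside |z| < 10: 2, -7, -4, 7, 5
Step 4: Jensen sum = log(10/2) + log(10/7) + log(10/4) + log(10/7) + log(10/5) = 3.9322
Step 5: n(R) = number of terms in the Jensen sum = count of zeros inside |z| < 10 = 5

5


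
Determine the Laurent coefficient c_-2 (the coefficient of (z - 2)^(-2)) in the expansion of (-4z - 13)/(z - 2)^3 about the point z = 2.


Step 1: Write the numerator in powers of (z - 2): -4z - 13 = -4(z - 2) + (-4*2 - 13) = -4(z - 2) - 21
Step 2: Divide by (z - 2)^3: f(z) = -21(z - 2)^(-3) - 4(z - 2)^(-2)
Step 3: This finite sum is the Laurent series of f about z = 2.
Step 4: Coefficient of (z - 2)^(-2) = coefficient of (z - 2) in the re-centred numerator = -4

-4


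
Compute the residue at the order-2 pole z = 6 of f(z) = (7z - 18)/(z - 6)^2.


Step 1: Pole of order 2 at z = 6
Step 2: Res = lim d/dz [(z - 6)^2 * f(z)] as z -> 6
Step 3: (z - 6)^2 * f(z) = 7z - 18
Step 4: d/dz[7z - 18] = 7

7


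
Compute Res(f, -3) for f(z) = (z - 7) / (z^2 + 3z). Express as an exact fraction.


Step 1: Q(z) = z^2 + 3z = (z + 3)(z)
Step 2: Q'(z) = 2z + 3
Step 3: Q'(-3) = -3, P(-3) = -10
Step 4: Res = P(-3)/Q'(-3) = -10/(-3) = 10/3

10/3


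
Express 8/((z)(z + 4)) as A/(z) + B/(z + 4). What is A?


Step 1: Multiply both sides by (z) and set z = 0
Step 2: A = 8 / (0 + 4)
Step 3: A = 8 / 4
Step 4: A = 2

2


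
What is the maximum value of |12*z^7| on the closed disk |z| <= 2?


Step 1: On |z| = 2, |f(z)| = 12 * |z|^7 = 12 * 2^7
Step 2: By maximum modulus principle, maximum is on boundary.
Step 3: Maximum = 12 * 128 = 1536

1536


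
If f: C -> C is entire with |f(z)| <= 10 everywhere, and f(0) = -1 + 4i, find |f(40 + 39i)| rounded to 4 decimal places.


Step 1: By Liouville's theorem, a bounded entire function is constant.
Step 2: f(z) = f(0) = -1 + 4i for all z.
Step 3: |f(w)| = |-1 + 4i| = sqrt(1 + 16)
Step 4: = 4.1231

4.1231


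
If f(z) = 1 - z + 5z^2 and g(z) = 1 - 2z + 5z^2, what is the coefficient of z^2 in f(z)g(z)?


Step 1: z^2 term in f*g comes from: (1)*(5z^2) + (-z)*(-2z) + (5z^2)*(1)
Step 2: = 5 + 2 + 5
Step 3: = 12

12


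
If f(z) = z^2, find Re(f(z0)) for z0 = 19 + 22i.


Step 1: z0 = 19 + 22i
Step 2: z0^2 = 19^2 - 22^2 + 836i
Step 3: real part = 361 - 484 = -123

-123


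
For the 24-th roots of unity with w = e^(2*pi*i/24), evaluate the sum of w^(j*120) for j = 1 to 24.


Step 1: The sum sum_{j=1}^{n} w^(k*j) equals n if n | k, else 0.
Step 2: Here n = 24, k = 120
Step 3: Does n divide k? 24 | 120 -> True
Step 4: Sum = 24

24


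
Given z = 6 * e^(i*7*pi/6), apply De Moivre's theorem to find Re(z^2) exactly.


Step 1: By De Moivre's theorem, z^2 = 6^2 * e^(i*2*7*pi/6) = 36 * (cos(7*pi/3) + i*sin(7*pi/3))
Step 2: |z|^2 = 6^2 = 36
Step 3: Reduce the angle mod 2*pi: 7*pi/3 - 2*pi = pi/3
Step 4: cos(pi/3) = 1/2
Step 5: Re(z^2) = 36 * 1/2 = 18

18


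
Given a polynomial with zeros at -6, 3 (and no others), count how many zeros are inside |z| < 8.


Step 1: Check each root:
  z = -6: |-6| = 6 < 8
  z = 3: |3| = 3 < 8
Step 2: Count = 2

2


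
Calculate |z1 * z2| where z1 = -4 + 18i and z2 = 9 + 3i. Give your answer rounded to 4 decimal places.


Step 1: |z1| = sqrt((-4)^2 + 18^2) = sqrt(340)
Step 2: |z2| = sqrt(9^2 + 3^2) = sqrt(90)
Step 3: |z1*z2| = |z1|*|z2| = sqrt(340) * sqrt(90) = sqrt(340 * 90) = sqrt(30600)
Step 4: = 174.9286

174.9286


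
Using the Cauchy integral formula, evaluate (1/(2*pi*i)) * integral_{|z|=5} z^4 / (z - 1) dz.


Step 1: f(z) = z^4, a = 1 is inside |z| = 5
Step 2: By Cauchy integral formula: (1/(2pi*i)) * integral = f(a)
Step 3: f(1) = 1^4 = 1

1


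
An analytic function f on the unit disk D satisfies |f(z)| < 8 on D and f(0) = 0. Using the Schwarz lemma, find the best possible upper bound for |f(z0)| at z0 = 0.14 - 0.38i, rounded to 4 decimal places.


Step 1: g = f/8 maps D -> D with g(0) = 0, so by the Schwarz lemma |g(z)| <= |z|, i.e. |f(z)| <= 8|z|; this is sharp (f(z) = 8z).
Step 2: |z0|^2 = 0.14^2 + (-0.38)^2 = 0.164
Step 3: |z0| = sqrt(0.164) = 0.404969
Step 4: Best bound = 8 * |z0| = 8 * 0.404969 = 3.2398

3.2398


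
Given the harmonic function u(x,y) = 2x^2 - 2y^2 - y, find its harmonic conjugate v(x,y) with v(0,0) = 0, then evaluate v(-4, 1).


Step 1: v_x = -u_y = 4y + 1
Step 2: v_y = u_x = 4x + 0
Step 3: v = 4xy + x + C
Step 4: v(0,0) = 0 => C = 0
Step 5: v(-4, 1) = -20

-20


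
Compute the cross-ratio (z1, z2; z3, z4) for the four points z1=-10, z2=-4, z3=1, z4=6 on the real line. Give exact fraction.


Step 1: (z1-z3)(z2-z4) = (-11) * (-10) = 110
Step 2: (z1-z4)(z2-z3) = (-16) * (-5) = 80
Step 3: Cross-ratio = 110/80 = 11/8

11/8


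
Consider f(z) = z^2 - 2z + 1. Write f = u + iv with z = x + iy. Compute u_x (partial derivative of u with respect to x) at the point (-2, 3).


Step 1: f(z) = (x+iy)^2 - 2(x+iy) + 1
Step 2: u = (x^2 - y^2) - 2x + 1
Step 3: u_x = 2x - 2
Step 4: At (-2, 3): u_x = -4 - 2 = -6

-6


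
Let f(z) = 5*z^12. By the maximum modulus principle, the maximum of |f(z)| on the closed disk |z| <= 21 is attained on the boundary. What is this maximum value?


Step 1: On |z| = 21, |f(z)| = 5 * |z|^12 = 5 * 21^12
Step 2: By maximum modulus principle, maximum is on boundary.
Step 3: Maximum = 5 * 7355827511386641 = 36779137556933205

36779137556933205


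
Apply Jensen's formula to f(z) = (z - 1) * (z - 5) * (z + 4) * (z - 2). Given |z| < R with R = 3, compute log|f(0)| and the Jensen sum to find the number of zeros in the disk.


Jensen's formula: (1/2pi)*integral log|f(Re^it)|dt = log|f(0)| + sum_{|a_k|<R} log(R/|a_k|)
Step 1: f(0) = (-1) * (-5) * 4 * (-2) = -40
Step 2: log|f(0)| = log|1| + log|5| + log|-4| + log|2| = 3.6889
Step 3: Zeros inside |z| < 3: 1, 2
Step 4: Jensen sum = log(3/1) + log(3/2) = 1.5041
Step 5: n(R) = number of terms in the Jensen sum = count of zeros inside |z| < 3 = 2

2


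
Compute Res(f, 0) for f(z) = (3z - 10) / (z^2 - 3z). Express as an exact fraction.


Step 1: Q(z) = z^2 - 3z = (z)(z - 3)
Step 2: Q'(z) = 2z - 3
Step 3: Q'(0) = -3, P(0) = -10
Step 4: Res = P(0)/Q'(0) = -10/(-3) = 10/3

10/3


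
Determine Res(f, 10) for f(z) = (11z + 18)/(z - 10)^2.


Step 1: Pole of order 2 at z = 10
Step 2: Res = lim d/dz [(z - 10)^2 * f(z)] as z -> 10
Step 3: (z - 10)^2 * f(z) = 11z + 18
Step 4: d/dz[11z + 18] = 11

11


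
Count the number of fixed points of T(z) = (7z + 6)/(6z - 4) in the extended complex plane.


Step 1: Fixed points satisfy T(z) = z
Step 2: 6z^2 - 11z - 6 = 0
Step 3: Discriminant = (-11)^2 - 4*6*(-6) = 265
Step 4: Number of fixed points = 2

2


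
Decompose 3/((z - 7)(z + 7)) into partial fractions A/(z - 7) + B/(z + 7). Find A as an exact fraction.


Step 1: Multiply both sides by (z - 7) and set z = 7
Step 2: A = 3 / (7 + 7)
Step 3: A = 3 / 14
Step 4: A = 3/14

3/14


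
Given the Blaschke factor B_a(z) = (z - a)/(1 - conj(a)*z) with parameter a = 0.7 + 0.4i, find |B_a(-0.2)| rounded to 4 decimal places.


Step 1: Numerator z0 - a = -0.2 - (0.7 + 0.4i) = -0.9 - 0.4i
Step 2: Denominator 1 - conj(a)*z0 = 1 - (0.7 - 0.4i)*(-0.2) = 1.14 - 0.08i
Step 3: |z0 - a|^2 = (-0.9)^2 + (-0.4)^2 = 0.97; |1 - conj(a)*z0|^2 = 1.14^2 + (-0.08)^2 = 1.306
Step 4: |B_a(-0.2)| = sqrt(0.97 / 1.306) = sqrt(0.742726)
Step 5: = 0.8618

0.8618


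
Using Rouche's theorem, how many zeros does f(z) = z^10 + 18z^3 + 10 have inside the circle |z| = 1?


Step 1: On |z| = 1 the three terms have sizes |z^10| = 1^10 = 1, |18z^3| = 18*1^3 = 18, |10| = 10
Step 2: The dominant term is g(z) = 18z^3; let h(z) = z^10 + 10 so f = g + h
Step 3: On |z| = 1: |g| = 18 and |h| <= 1 + 10 = 11
Step 4: Since 18 > 11, |h| < |g| on |z| = 1, so by Rouche f has the same number of zeros as g inside |z| < 1
Step 5: g(z) = 18z^3 has 3 zeros (at the origin, multiplicity 3) inside |z| < 1. Answer = 3

3


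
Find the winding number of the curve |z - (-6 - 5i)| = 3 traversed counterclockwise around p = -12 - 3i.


Step 1: Center c = (-6, -5), radius = 3
Step 2: |p - c|^2 = (-6)^2 + 2^2 = 40
Step 3: r^2 = 9
Step 4: |p-c| > r so winding number = 0

0


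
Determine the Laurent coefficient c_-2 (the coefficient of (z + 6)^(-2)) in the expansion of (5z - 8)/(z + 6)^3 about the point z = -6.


Step 1: Write the numerator in powers of (z + 6): 5z - 8 = 5(z + 6) + (5*(-6) - 8) = 5(z + 6) - 38
Step 2: Divide by (z + 6)^3: f(z) = -38(z + 6)^(-3) + 5(z + 6)^(-2)
Step 3: This finite sum is the Laurent series of f about z = -6.
Step 4: Coefficient of (z + 6)^(-2) = coefficient of (z + 6) in the re-centred numerator = 5

5


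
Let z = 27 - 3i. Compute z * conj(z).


Step 1: conj(z) = 27 + 3i
Step 2: z * conj(z) = 27^2 + (-3)^2
Step 3: = 729 + 9 = 738

738


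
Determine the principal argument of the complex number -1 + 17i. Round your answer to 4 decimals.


Step 1: z = -1 + 17i
Step 2: arg(z) = atan2(17, -1)
Step 3: arg(z) = 1.6296

1.6296


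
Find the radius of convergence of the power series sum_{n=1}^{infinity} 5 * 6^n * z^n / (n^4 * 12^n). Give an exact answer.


Step 1: General term a_n = 5 * 6^n / (n^4 * 12^n)
Step 2: By the root test, |a_n|^(1/n) = 5^(1/n) * 6 / (n^(4/n) * 12) -> 6/12 as n -> infinity (since 5^(1/n) -> 1 and n^(4/n) -> 1)
Step 3: R = 1/lim|a_n|^(1/n) = 12/6 = 2

2


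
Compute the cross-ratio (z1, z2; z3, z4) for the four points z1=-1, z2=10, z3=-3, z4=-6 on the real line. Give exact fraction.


Step 1: (z1-z3)(z2-z4) = 2 * 16 = 32
Step 2: (z1-z4)(z2-z3) = 5 * 13 = 65
Step 3: Cross-ratio = 32/65 = 32/65

32/65


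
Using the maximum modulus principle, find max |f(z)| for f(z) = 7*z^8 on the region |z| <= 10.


Step 1: On |z| = 10, |f(z)| = 7 * |z|^8 = 7 * 10^8
Step 2: By maximum modulus principle, maximum is on boundary.
Step 3: Maximum = 7 * 100000000 = 700000000

700000000


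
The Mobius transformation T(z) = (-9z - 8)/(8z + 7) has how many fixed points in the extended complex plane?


Step 1: Fixed points satisfy T(z) = z
Step 2: 8z^2 + 16z + 8 = 0
Step 3: Discriminant = 16^2 - 4*8*8 = 0
Step 4: Number of fixed points = 1

1


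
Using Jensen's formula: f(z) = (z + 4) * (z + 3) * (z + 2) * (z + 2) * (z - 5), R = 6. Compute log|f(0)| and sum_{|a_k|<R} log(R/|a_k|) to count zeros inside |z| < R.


Jensen's formula: (1/2pi)*integral log|f(Re^it)|dt = log|f(0)| + sum_{|a_k|<R} log(R/|a_k|)
Step 1: f(0) = 4 * 3 * 2 * 2 * (-5) = -240
Step 2: log|f(0)| = log|-4| + log|-3| + log|-2| + log|-2| + log|5| = 5.4806
Step 3: Zeros inside |z| < 6: -4, -3, -2, -2, 5
Step 4: Jensen sum = log(6/4) + log(6/3) + log(6/2) + log(6/2) + log(6/5) = 3.4782
Step 5: n(R) = number of terms in the Jensen sum = count of zeros inside |z| < 6 = 5

5


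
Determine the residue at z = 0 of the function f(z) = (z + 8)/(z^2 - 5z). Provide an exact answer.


Step 1: Q(z) = z^2 - 5z = (z)(z - 5)
Step 2: Q'(z) = 2z - 5
Step 3: Q'(0) = -5, P(0) = 8
Step 4: Res = P(0)/Q'(0) = 8/(-5) = -8/5

-8/5


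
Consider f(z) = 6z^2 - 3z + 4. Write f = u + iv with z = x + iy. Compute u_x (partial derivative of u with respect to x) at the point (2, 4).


Step 1: f(z) = 6(x+iy)^2 - 3(x+iy) + 4
Step 2: u = 6(x^2 - y^2) - 3x + 4
Step 3: u_x = 12x - 3
Step 4: At (2, 4): u_x = 24 - 3 = 21

21


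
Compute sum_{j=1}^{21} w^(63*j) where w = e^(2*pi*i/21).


Step 1: The sum sum_{j=1}^{n} w^(k*j) equals n if n | k, else 0.
Step 2: Here n = 21, k = 63
Step 3: Does n divide k? 21 | 63 -> True
Step 4: Sum = 21

21


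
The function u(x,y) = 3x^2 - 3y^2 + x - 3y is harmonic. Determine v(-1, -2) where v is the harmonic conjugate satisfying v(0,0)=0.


Step 1: v_x = -u_y = 6y + 3
Step 2: v_y = u_x = 6x + 1
Step 3: v = 6xy + 3x + y + C
Step 4: v(0,0) = 0 => C = 0
Step 5: v(-1, -2) = 7

7


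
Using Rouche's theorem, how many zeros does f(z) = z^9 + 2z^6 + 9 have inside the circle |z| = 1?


Step 1: On |z| = 1 the three terms have sizes |z^9| = 1^9 = 1, |2z^6| = 2*1^6 = 2, |9| = 9
Step 2: The dominant term is g(z) = 9; let h(z) = z^9 + 2z^6 so f = g + h
Step 3: On |z| = 1: |g| = 9 and |h| <= 1 + 2 = 3
Step 4: Since 9 > 3, |h| < |g| on |z| = 1, so by Rouche f has the same number of zeros as g inside |z| < 1
Step 5: g(z) = 9 is a nonzero constant with no zeros inside |z| < 1. Answer = 0

0


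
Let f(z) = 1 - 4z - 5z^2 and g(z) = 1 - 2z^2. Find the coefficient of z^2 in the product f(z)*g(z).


Step 1: z^2 term in f*g comes from: (1)*(-2z^2) + (-4z)*(0) + (-5z^2)*(1)
Step 2: = -2 + 0 - 5
Step 3: = -7

-7


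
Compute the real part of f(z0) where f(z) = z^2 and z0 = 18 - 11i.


Step 1: z0 = 18 - 11i
Step 2: z0^2 = 18^2 - (-11)^2 - 396i
Step 3: real part = 324 - 121 = 203

203


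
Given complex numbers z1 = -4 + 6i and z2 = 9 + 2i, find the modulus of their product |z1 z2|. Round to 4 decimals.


Step 1: |z1| = sqrt((-4)^2 + 6^2) = sqrt(52)
Step 2: |z2| = sqrt(9^2 + 2^2) = sqrt(85)
Step 3: |z1*z2| = |z1|*|z2| = sqrt(52) * sqrt(85) = sqrt(52 * 85) = sqrt(4420)
Step 4: = 66.4831

66.4831
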